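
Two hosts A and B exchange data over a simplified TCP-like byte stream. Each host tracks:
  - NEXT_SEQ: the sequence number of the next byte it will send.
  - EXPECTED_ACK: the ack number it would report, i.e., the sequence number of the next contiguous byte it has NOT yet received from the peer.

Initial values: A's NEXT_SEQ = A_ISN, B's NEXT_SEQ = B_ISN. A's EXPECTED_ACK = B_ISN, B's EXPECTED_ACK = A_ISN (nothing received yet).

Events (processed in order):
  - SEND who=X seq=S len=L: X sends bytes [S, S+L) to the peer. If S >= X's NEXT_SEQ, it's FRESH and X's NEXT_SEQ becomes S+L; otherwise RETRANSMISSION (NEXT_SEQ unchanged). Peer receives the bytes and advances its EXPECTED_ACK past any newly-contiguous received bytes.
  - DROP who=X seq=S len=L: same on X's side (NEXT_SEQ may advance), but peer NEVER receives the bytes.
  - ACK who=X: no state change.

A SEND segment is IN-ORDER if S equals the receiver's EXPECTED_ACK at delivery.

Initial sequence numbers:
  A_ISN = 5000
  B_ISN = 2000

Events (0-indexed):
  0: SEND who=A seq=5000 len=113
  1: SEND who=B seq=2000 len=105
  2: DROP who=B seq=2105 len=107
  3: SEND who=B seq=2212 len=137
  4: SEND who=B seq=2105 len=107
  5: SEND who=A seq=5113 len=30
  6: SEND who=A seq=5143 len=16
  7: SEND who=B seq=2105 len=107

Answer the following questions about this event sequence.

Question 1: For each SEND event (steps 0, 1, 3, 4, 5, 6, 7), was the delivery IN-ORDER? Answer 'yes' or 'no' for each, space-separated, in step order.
Answer: yes yes no yes yes yes no

Derivation:
Step 0: SEND seq=5000 -> in-order
Step 1: SEND seq=2000 -> in-order
Step 3: SEND seq=2212 -> out-of-order
Step 4: SEND seq=2105 -> in-order
Step 5: SEND seq=5113 -> in-order
Step 6: SEND seq=5143 -> in-order
Step 7: SEND seq=2105 -> out-of-order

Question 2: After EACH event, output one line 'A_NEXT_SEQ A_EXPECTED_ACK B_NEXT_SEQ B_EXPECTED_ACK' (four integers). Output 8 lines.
5113 2000 2000 5113
5113 2105 2105 5113
5113 2105 2212 5113
5113 2105 2349 5113
5113 2349 2349 5113
5143 2349 2349 5143
5159 2349 2349 5159
5159 2349 2349 5159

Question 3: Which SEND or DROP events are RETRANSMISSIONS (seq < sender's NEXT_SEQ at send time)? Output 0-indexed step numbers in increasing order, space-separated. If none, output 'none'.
Answer: 4 7

Derivation:
Step 0: SEND seq=5000 -> fresh
Step 1: SEND seq=2000 -> fresh
Step 2: DROP seq=2105 -> fresh
Step 3: SEND seq=2212 -> fresh
Step 4: SEND seq=2105 -> retransmit
Step 5: SEND seq=5113 -> fresh
Step 6: SEND seq=5143 -> fresh
Step 7: SEND seq=2105 -> retransmit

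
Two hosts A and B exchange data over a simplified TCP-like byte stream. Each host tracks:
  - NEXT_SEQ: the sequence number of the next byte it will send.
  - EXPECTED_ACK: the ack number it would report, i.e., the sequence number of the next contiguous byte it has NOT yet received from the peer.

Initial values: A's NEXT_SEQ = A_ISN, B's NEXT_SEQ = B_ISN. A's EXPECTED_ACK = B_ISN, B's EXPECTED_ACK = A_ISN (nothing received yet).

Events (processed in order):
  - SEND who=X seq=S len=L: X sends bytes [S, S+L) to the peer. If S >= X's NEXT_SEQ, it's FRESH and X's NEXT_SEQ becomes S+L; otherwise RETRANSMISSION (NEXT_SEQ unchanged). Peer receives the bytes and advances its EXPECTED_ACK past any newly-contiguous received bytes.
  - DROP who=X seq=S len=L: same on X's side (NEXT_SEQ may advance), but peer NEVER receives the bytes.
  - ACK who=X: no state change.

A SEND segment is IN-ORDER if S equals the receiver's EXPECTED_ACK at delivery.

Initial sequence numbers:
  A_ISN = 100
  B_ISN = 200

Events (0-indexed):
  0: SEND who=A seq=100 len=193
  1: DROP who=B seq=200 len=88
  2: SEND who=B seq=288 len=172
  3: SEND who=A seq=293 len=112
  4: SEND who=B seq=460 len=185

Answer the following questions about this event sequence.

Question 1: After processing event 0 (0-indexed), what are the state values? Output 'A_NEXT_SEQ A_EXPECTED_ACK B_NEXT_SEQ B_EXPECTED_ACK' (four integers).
After event 0: A_seq=293 A_ack=200 B_seq=200 B_ack=293

293 200 200 293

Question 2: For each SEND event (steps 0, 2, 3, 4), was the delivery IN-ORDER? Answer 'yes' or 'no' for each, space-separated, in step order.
Step 0: SEND seq=100 -> in-order
Step 2: SEND seq=288 -> out-of-order
Step 3: SEND seq=293 -> in-order
Step 4: SEND seq=460 -> out-of-order

Answer: yes no yes no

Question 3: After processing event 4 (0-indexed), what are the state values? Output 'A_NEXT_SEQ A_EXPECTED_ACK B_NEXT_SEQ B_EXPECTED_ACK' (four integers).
After event 0: A_seq=293 A_ack=200 B_seq=200 B_ack=293
After event 1: A_seq=293 A_ack=200 B_seq=288 B_ack=293
After event 2: A_seq=293 A_ack=200 B_seq=460 B_ack=293
After event 3: A_seq=405 A_ack=200 B_seq=460 B_ack=405
After event 4: A_seq=405 A_ack=200 B_seq=645 B_ack=405

405 200 645 405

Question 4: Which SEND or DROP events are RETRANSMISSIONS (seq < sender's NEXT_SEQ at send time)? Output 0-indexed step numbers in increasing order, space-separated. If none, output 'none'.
Step 0: SEND seq=100 -> fresh
Step 1: DROP seq=200 -> fresh
Step 2: SEND seq=288 -> fresh
Step 3: SEND seq=293 -> fresh
Step 4: SEND seq=460 -> fresh

Answer: none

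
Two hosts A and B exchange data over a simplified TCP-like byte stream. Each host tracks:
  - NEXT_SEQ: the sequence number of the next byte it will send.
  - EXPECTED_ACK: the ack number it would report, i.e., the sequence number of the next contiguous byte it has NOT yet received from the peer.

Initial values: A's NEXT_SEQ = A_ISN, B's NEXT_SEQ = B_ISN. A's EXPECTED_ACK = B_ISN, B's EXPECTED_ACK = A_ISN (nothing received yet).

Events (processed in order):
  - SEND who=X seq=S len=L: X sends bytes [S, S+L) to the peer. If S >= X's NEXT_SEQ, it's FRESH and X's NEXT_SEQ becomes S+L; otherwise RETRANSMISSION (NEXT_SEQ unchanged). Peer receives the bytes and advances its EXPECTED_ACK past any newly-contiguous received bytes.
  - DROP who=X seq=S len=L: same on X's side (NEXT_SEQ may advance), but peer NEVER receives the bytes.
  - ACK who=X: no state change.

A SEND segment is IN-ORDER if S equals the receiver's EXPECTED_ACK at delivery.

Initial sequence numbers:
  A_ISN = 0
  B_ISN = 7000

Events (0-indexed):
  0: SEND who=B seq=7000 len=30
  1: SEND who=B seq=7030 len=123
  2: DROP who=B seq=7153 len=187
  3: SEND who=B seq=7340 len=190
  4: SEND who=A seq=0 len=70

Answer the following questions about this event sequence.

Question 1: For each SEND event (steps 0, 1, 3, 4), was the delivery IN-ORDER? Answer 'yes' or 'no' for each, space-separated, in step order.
Answer: yes yes no yes

Derivation:
Step 0: SEND seq=7000 -> in-order
Step 1: SEND seq=7030 -> in-order
Step 3: SEND seq=7340 -> out-of-order
Step 4: SEND seq=0 -> in-order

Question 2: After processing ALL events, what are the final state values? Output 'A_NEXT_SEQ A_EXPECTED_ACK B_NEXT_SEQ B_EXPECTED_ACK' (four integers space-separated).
After event 0: A_seq=0 A_ack=7030 B_seq=7030 B_ack=0
After event 1: A_seq=0 A_ack=7153 B_seq=7153 B_ack=0
After event 2: A_seq=0 A_ack=7153 B_seq=7340 B_ack=0
After event 3: A_seq=0 A_ack=7153 B_seq=7530 B_ack=0
After event 4: A_seq=70 A_ack=7153 B_seq=7530 B_ack=70

Answer: 70 7153 7530 70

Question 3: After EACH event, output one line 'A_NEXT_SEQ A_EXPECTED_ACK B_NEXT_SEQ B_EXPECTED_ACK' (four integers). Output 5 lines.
0 7030 7030 0
0 7153 7153 0
0 7153 7340 0
0 7153 7530 0
70 7153 7530 70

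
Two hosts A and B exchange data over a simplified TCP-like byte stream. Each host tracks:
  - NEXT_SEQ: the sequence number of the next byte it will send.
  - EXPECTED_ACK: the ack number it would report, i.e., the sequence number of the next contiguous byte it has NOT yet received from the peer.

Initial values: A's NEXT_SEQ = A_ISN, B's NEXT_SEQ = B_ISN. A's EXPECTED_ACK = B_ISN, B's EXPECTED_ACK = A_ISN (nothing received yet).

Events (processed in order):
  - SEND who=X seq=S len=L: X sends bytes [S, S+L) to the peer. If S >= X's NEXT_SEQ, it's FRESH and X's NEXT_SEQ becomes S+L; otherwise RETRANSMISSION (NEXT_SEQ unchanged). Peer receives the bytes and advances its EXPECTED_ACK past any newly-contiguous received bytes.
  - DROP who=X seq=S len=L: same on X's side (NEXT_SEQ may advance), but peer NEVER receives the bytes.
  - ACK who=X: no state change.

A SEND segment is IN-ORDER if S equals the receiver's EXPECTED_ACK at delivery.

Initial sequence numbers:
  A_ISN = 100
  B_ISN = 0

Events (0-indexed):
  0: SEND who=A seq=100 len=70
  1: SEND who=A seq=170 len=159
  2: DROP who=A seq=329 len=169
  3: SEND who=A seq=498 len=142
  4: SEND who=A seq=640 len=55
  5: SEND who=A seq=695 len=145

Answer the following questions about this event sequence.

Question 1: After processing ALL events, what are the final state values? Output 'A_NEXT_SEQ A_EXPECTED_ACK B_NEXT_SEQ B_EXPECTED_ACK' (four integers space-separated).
After event 0: A_seq=170 A_ack=0 B_seq=0 B_ack=170
After event 1: A_seq=329 A_ack=0 B_seq=0 B_ack=329
After event 2: A_seq=498 A_ack=0 B_seq=0 B_ack=329
After event 3: A_seq=640 A_ack=0 B_seq=0 B_ack=329
After event 4: A_seq=695 A_ack=0 B_seq=0 B_ack=329
After event 5: A_seq=840 A_ack=0 B_seq=0 B_ack=329

Answer: 840 0 0 329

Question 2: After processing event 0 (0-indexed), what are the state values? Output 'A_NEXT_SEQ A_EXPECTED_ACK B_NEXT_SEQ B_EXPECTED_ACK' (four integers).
After event 0: A_seq=170 A_ack=0 B_seq=0 B_ack=170

170 0 0 170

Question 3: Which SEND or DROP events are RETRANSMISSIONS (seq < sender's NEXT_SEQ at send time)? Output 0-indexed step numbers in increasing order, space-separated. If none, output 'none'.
Answer: none

Derivation:
Step 0: SEND seq=100 -> fresh
Step 1: SEND seq=170 -> fresh
Step 2: DROP seq=329 -> fresh
Step 3: SEND seq=498 -> fresh
Step 4: SEND seq=640 -> fresh
Step 5: SEND seq=695 -> fresh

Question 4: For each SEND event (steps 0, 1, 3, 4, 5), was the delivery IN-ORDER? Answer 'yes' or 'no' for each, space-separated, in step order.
Answer: yes yes no no no

Derivation:
Step 0: SEND seq=100 -> in-order
Step 1: SEND seq=170 -> in-order
Step 3: SEND seq=498 -> out-of-order
Step 4: SEND seq=640 -> out-of-order
Step 5: SEND seq=695 -> out-of-order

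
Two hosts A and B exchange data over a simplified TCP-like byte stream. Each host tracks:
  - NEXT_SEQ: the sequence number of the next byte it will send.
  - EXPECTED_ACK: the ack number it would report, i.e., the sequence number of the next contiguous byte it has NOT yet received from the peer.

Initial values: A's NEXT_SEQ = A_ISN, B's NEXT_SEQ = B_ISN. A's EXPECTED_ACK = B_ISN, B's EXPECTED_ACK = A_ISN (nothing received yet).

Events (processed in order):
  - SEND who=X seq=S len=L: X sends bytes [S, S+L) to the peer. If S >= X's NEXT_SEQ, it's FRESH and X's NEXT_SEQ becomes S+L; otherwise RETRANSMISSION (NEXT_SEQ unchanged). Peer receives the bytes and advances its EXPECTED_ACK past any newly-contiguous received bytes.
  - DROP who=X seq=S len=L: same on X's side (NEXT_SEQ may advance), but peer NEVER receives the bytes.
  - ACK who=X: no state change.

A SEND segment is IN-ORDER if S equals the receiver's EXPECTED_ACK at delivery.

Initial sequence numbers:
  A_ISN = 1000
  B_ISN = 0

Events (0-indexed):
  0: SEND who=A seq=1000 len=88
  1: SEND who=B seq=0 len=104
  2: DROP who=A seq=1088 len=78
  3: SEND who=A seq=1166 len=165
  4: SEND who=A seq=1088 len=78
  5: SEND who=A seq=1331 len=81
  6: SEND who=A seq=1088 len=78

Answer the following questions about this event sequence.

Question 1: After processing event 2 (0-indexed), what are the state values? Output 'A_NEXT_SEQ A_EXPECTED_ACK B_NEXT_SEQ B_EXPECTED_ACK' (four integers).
After event 0: A_seq=1088 A_ack=0 B_seq=0 B_ack=1088
After event 1: A_seq=1088 A_ack=104 B_seq=104 B_ack=1088
After event 2: A_seq=1166 A_ack=104 B_seq=104 B_ack=1088

1166 104 104 1088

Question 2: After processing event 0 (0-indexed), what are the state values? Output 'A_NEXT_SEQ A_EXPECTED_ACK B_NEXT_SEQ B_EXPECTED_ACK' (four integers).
After event 0: A_seq=1088 A_ack=0 B_seq=0 B_ack=1088

1088 0 0 1088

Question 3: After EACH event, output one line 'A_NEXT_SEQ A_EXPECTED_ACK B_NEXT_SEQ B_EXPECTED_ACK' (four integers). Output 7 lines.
1088 0 0 1088
1088 104 104 1088
1166 104 104 1088
1331 104 104 1088
1331 104 104 1331
1412 104 104 1412
1412 104 104 1412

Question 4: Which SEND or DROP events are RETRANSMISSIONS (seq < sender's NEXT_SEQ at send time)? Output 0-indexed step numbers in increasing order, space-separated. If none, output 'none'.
Step 0: SEND seq=1000 -> fresh
Step 1: SEND seq=0 -> fresh
Step 2: DROP seq=1088 -> fresh
Step 3: SEND seq=1166 -> fresh
Step 4: SEND seq=1088 -> retransmit
Step 5: SEND seq=1331 -> fresh
Step 6: SEND seq=1088 -> retransmit

Answer: 4 6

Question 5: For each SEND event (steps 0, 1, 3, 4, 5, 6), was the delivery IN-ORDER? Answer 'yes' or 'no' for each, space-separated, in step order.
Answer: yes yes no yes yes no

Derivation:
Step 0: SEND seq=1000 -> in-order
Step 1: SEND seq=0 -> in-order
Step 3: SEND seq=1166 -> out-of-order
Step 4: SEND seq=1088 -> in-order
Step 5: SEND seq=1331 -> in-order
Step 6: SEND seq=1088 -> out-of-order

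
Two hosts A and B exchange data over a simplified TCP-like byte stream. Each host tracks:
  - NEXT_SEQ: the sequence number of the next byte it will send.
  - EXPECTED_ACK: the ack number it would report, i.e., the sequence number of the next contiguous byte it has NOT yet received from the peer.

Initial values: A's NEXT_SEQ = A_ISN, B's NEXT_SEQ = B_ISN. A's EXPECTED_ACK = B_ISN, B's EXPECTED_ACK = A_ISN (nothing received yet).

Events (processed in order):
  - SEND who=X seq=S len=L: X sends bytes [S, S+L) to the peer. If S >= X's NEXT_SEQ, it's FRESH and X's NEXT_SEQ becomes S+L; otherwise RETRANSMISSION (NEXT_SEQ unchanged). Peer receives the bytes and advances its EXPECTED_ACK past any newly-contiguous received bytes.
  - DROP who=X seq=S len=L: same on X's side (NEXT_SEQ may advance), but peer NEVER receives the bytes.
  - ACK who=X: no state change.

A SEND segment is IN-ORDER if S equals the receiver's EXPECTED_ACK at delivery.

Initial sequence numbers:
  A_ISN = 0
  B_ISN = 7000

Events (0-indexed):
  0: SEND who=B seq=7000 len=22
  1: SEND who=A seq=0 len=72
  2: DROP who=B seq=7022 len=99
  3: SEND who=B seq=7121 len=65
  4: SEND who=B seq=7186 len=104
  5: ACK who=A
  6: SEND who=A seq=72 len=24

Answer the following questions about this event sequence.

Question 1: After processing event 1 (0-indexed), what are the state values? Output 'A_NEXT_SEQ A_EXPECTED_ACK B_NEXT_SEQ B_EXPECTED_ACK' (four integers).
After event 0: A_seq=0 A_ack=7022 B_seq=7022 B_ack=0
After event 1: A_seq=72 A_ack=7022 B_seq=7022 B_ack=72

72 7022 7022 72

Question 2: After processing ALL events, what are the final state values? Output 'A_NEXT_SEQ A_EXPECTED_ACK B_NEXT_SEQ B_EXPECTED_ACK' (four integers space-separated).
Answer: 96 7022 7290 96

Derivation:
After event 0: A_seq=0 A_ack=7022 B_seq=7022 B_ack=0
After event 1: A_seq=72 A_ack=7022 B_seq=7022 B_ack=72
After event 2: A_seq=72 A_ack=7022 B_seq=7121 B_ack=72
After event 3: A_seq=72 A_ack=7022 B_seq=7186 B_ack=72
After event 4: A_seq=72 A_ack=7022 B_seq=7290 B_ack=72
After event 5: A_seq=72 A_ack=7022 B_seq=7290 B_ack=72
After event 6: A_seq=96 A_ack=7022 B_seq=7290 B_ack=96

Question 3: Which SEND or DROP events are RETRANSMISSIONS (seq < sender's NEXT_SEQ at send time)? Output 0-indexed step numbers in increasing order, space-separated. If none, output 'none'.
Answer: none

Derivation:
Step 0: SEND seq=7000 -> fresh
Step 1: SEND seq=0 -> fresh
Step 2: DROP seq=7022 -> fresh
Step 3: SEND seq=7121 -> fresh
Step 4: SEND seq=7186 -> fresh
Step 6: SEND seq=72 -> fresh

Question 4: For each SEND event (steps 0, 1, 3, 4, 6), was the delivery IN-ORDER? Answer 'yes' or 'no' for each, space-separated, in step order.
Step 0: SEND seq=7000 -> in-order
Step 1: SEND seq=0 -> in-order
Step 3: SEND seq=7121 -> out-of-order
Step 4: SEND seq=7186 -> out-of-order
Step 6: SEND seq=72 -> in-order

Answer: yes yes no no yes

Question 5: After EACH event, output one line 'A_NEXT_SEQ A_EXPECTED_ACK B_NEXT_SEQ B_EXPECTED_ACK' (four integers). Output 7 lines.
0 7022 7022 0
72 7022 7022 72
72 7022 7121 72
72 7022 7186 72
72 7022 7290 72
72 7022 7290 72
96 7022 7290 96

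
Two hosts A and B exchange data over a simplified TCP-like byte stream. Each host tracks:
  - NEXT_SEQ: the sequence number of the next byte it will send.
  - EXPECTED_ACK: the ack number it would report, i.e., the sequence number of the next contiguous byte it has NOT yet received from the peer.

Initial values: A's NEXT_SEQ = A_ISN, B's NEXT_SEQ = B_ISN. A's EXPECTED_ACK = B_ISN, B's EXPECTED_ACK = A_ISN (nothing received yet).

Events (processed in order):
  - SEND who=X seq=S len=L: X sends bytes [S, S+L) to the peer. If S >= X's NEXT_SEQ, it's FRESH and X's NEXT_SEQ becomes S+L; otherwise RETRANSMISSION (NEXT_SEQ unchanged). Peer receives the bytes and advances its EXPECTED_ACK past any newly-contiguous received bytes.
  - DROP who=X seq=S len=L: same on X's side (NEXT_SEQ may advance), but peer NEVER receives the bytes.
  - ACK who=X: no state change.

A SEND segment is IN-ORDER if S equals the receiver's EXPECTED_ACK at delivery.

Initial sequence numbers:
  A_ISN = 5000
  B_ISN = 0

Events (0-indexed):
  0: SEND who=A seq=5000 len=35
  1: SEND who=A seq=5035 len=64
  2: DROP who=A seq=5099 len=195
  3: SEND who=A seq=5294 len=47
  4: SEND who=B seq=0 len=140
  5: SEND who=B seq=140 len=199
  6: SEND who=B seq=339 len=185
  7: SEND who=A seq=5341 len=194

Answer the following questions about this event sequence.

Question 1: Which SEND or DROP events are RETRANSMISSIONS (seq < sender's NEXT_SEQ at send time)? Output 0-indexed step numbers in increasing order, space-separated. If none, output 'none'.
Answer: none

Derivation:
Step 0: SEND seq=5000 -> fresh
Step 1: SEND seq=5035 -> fresh
Step 2: DROP seq=5099 -> fresh
Step 3: SEND seq=5294 -> fresh
Step 4: SEND seq=0 -> fresh
Step 5: SEND seq=140 -> fresh
Step 6: SEND seq=339 -> fresh
Step 7: SEND seq=5341 -> fresh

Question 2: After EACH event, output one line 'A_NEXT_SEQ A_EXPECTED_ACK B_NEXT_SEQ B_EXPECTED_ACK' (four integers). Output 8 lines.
5035 0 0 5035
5099 0 0 5099
5294 0 0 5099
5341 0 0 5099
5341 140 140 5099
5341 339 339 5099
5341 524 524 5099
5535 524 524 5099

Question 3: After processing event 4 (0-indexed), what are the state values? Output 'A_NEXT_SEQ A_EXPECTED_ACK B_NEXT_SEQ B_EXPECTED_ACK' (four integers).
After event 0: A_seq=5035 A_ack=0 B_seq=0 B_ack=5035
After event 1: A_seq=5099 A_ack=0 B_seq=0 B_ack=5099
After event 2: A_seq=5294 A_ack=0 B_seq=0 B_ack=5099
After event 3: A_seq=5341 A_ack=0 B_seq=0 B_ack=5099
After event 4: A_seq=5341 A_ack=140 B_seq=140 B_ack=5099

5341 140 140 5099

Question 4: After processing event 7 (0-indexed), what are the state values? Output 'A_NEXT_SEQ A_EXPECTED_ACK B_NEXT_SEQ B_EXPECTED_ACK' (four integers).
After event 0: A_seq=5035 A_ack=0 B_seq=0 B_ack=5035
After event 1: A_seq=5099 A_ack=0 B_seq=0 B_ack=5099
After event 2: A_seq=5294 A_ack=0 B_seq=0 B_ack=5099
After event 3: A_seq=5341 A_ack=0 B_seq=0 B_ack=5099
After event 4: A_seq=5341 A_ack=140 B_seq=140 B_ack=5099
After event 5: A_seq=5341 A_ack=339 B_seq=339 B_ack=5099
After event 6: A_seq=5341 A_ack=524 B_seq=524 B_ack=5099
After event 7: A_seq=5535 A_ack=524 B_seq=524 B_ack=5099

5535 524 524 5099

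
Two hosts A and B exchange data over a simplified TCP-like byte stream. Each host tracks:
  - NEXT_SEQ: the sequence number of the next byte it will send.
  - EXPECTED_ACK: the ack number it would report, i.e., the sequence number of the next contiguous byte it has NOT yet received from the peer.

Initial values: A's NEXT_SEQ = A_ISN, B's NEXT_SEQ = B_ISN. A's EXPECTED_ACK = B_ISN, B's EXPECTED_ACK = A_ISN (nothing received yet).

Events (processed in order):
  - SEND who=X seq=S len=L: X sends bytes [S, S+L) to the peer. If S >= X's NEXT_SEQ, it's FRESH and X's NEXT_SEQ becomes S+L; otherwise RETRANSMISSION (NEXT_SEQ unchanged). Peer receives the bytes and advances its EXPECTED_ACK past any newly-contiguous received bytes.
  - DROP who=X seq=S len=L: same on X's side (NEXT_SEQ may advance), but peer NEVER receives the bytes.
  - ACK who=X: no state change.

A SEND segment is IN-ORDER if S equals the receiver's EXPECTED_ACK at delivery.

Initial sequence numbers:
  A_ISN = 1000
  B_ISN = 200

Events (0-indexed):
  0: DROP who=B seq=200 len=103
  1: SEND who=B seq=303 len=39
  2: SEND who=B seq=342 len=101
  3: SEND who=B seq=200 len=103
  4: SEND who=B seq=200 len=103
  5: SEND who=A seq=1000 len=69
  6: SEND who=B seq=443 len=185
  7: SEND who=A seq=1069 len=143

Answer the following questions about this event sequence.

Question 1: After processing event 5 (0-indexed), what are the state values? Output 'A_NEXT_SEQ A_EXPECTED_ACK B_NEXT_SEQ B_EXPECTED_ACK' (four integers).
After event 0: A_seq=1000 A_ack=200 B_seq=303 B_ack=1000
After event 1: A_seq=1000 A_ack=200 B_seq=342 B_ack=1000
After event 2: A_seq=1000 A_ack=200 B_seq=443 B_ack=1000
After event 3: A_seq=1000 A_ack=443 B_seq=443 B_ack=1000
After event 4: A_seq=1000 A_ack=443 B_seq=443 B_ack=1000
After event 5: A_seq=1069 A_ack=443 B_seq=443 B_ack=1069

1069 443 443 1069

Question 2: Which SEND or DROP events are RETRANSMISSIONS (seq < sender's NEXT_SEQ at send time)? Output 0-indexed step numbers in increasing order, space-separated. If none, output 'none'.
Step 0: DROP seq=200 -> fresh
Step 1: SEND seq=303 -> fresh
Step 2: SEND seq=342 -> fresh
Step 3: SEND seq=200 -> retransmit
Step 4: SEND seq=200 -> retransmit
Step 5: SEND seq=1000 -> fresh
Step 6: SEND seq=443 -> fresh
Step 7: SEND seq=1069 -> fresh

Answer: 3 4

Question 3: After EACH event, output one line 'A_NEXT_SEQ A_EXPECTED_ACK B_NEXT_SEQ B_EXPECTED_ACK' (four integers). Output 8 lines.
1000 200 303 1000
1000 200 342 1000
1000 200 443 1000
1000 443 443 1000
1000 443 443 1000
1069 443 443 1069
1069 628 628 1069
1212 628 628 1212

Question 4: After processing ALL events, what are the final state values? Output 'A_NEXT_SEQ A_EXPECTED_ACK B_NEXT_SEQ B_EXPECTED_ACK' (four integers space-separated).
Answer: 1212 628 628 1212

Derivation:
After event 0: A_seq=1000 A_ack=200 B_seq=303 B_ack=1000
After event 1: A_seq=1000 A_ack=200 B_seq=342 B_ack=1000
After event 2: A_seq=1000 A_ack=200 B_seq=443 B_ack=1000
After event 3: A_seq=1000 A_ack=443 B_seq=443 B_ack=1000
After event 4: A_seq=1000 A_ack=443 B_seq=443 B_ack=1000
After event 5: A_seq=1069 A_ack=443 B_seq=443 B_ack=1069
After event 6: A_seq=1069 A_ack=628 B_seq=628 B_ack=1069
After event 7: A_seq=1212 A_ack=628 B_seq=628 B_ack=1212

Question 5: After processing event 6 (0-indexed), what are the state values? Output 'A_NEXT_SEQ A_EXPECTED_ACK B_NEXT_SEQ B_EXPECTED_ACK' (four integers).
After event 0: A_seq=1000 A_ack=200 B_seq=303 B_ack=1000
After event 1: A_seq=1000 A_ack=200 B_seq=342 B_ack=1000
After event 2: A_seq=1000 A_ack=200 B_seq=443 B_ack=1000
After event 3: A_seq=1000 A_ack=443 B_seq=443 B_ack=1000
After event 4: A_seq=1000 A_ack=443 B_seq=443 B_ack=1000
After event 5: A_seq=1069 A_ack=443 B_seq=443 B_ack=1069
After event 6: A_seq=1069 A_ack=628 B_seq=628 B_ack=1069

1069 628 628 1069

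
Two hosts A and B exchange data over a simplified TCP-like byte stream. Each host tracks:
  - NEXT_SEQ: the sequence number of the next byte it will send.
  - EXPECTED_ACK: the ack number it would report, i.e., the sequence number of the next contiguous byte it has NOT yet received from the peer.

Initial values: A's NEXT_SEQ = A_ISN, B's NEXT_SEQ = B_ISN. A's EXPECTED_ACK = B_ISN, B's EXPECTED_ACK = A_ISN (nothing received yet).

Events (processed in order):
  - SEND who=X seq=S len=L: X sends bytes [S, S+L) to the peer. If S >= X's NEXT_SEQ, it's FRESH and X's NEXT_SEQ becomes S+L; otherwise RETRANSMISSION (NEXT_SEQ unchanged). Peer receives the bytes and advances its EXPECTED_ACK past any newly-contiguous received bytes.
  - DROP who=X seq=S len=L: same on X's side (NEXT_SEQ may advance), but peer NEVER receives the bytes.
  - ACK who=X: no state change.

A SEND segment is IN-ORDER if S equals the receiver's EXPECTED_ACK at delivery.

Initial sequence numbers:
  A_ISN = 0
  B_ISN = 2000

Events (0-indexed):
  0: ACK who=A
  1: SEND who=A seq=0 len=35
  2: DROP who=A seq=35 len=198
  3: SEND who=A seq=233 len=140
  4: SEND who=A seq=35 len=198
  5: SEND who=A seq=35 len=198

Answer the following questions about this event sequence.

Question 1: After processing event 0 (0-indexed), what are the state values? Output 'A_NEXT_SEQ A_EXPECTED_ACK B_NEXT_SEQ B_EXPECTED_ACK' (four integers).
After event 0: A_seq=0 A_ack=2000 B_seq=2000 B_ack=0

0 2000 2000 0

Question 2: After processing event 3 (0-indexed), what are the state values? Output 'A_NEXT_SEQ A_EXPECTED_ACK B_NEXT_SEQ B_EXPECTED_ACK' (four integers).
After event 0: A_seq=0 A_ack=2000 B_seq=2000 B_ack=0
After event 1: A_seq=35 A_ack=2000 B_seq=2000 B_ack=35
After event 2: A_seq=233 A_ack=2000 B_seq=2000 B_ack=35
After event 3: A_seq=373 A_ack=2000 B_seq=2000 B_ack=35

373 2000 2000 35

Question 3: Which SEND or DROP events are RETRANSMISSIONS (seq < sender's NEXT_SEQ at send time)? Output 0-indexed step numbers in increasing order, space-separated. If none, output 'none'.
Answer: 4 5

Derivation:
Step 1: SEND seq=0 -> fresh
Step 2: DROP seq=35 -> fresh
Step 3: SEND seq=233 -> fresh
Step 4: SEND seq=35 -> retransmit
Step 5: SEND seq=35 -> retransmit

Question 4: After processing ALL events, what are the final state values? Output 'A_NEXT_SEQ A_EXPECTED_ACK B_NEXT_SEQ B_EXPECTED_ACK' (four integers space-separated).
Answer: 373 2000 2000 373

Derivation:
After event 0: A_seq=0 A_ack=2000 B_seq=2000 B_ack=0
After event 1: A_seq=35 A_ack=2000 B_seq=2000 B_ack=35
After event 2: A_seq=233 A_ack=2000 B_seq=2000 B_ack=35
After event 3: A_seq=373 A_ack=2000 B_seq=2000 B_ack=35
After event 4: A_seq=373 A_ack=2000 B_seq=2000 B_ack=373
After event 5: A_seq=373 A_ack=2000 B_seq=2000 B_ack=373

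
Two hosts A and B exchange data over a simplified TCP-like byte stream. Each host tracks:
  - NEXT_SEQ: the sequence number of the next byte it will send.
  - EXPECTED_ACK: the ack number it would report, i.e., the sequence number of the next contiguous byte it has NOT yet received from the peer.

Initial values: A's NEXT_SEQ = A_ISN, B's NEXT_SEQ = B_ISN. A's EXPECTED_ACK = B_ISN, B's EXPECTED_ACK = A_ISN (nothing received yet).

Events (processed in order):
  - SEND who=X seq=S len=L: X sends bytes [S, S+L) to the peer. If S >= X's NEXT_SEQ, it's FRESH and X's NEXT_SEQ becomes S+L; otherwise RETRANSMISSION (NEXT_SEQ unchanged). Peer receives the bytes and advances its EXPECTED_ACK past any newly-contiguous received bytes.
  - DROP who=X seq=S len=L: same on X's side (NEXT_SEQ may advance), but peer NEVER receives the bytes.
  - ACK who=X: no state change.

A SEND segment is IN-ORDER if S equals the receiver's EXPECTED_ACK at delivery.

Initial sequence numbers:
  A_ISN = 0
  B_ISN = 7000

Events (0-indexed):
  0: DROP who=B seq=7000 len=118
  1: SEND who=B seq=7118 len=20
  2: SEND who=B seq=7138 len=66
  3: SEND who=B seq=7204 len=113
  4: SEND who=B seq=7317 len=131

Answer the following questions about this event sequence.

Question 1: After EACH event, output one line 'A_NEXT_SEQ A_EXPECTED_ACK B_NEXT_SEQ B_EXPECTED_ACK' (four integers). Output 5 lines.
0 7000 7118 0
0 7000 7138 0
0 7000 7204 0
0 7000 7317 0
0 7000 7448 0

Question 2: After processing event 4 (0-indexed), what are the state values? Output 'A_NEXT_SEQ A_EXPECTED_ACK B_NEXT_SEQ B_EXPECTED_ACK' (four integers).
After event 0: A_seq=0 A_ack=7000 B_seq=7118 B_ack=0
After event 1: A_seq=0 A_ack=7000 B_seq=7138 B_ack=0
After event 2: A_seq=0 A_ack=7000 B_seq=7204 B_ack=0
After event 3: A_seq=0 A_ack=7000 B_seq=7317 B_ack=0
After event 4: A_seq=0 A_ack=7000 B_seq=7448 B_ack=0

0 7000 7448 0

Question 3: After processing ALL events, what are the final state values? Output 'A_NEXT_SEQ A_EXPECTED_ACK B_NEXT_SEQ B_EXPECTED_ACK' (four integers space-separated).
Answer: 0 7000 7448 0

Derivation:
After event 0: A_seq=0 A_ack=7000 B_seq=7118 B_ack=0
After event 1: A_seq=0 A_ack=7000 B_seq=7138 B_ack=0
After event 2: A_seq=0 A_ack=7000 B_seq=7204 B_ack=0
After event 3: A_seq=0 A_ack=7000 B_seq=7317 B_ack=0
After event 4: A_seq=0 A_ack=7000 B_seq=7448 B_ack=0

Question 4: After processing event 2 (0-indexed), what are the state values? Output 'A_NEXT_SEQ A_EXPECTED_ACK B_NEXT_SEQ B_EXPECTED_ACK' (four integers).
After event 0: A_seq=0 A_ack=7000 B_seq=7118 B_ack=0
After event 1: A_seq=0 A_ack=7000 B_seq=7138 B_ack=0
After event 2: A_seq=0 A_ack=7000 B_seq=7204 B_ack=0

0 7000 7204 0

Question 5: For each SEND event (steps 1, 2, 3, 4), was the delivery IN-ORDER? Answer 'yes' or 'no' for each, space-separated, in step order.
Step 1: SEND seq=7118 -> out-of-order
Step 2: SEND seq=7138 -> out-of-order
Step 3: SEND seq=7204 -> out-of-order
Step 4: SEND seq=7317 -> out-of-order

Answer: no no no no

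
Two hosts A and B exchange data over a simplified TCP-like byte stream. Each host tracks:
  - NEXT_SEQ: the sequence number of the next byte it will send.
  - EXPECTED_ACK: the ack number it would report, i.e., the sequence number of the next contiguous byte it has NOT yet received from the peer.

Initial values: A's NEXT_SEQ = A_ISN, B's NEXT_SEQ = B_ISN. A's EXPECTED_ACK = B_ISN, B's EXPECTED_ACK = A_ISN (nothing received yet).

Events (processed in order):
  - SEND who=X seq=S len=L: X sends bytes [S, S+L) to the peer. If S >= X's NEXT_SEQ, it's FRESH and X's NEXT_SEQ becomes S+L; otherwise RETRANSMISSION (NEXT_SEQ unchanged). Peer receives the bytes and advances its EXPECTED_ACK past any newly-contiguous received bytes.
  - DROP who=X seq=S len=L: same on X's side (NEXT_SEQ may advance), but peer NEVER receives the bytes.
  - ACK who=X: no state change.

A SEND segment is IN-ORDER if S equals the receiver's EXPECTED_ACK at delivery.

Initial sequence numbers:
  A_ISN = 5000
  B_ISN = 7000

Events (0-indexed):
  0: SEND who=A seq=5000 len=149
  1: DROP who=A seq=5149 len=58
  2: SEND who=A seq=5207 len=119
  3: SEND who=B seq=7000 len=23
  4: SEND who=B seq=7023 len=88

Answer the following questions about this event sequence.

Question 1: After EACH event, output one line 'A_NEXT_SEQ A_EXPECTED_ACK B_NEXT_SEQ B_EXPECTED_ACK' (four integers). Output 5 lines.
5149 7000 7000 5149
5207 7000 7000 5149
5326 7000 7000 5149
5326 7023 7023 5149
5326 7111 7111 5149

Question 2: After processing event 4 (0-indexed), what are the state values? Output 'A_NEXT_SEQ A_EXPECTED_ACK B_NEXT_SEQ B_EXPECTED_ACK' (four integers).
After event 0: A_seq=5149 A_ack=7000 B_seq=7000 B_ack=5149
After event 1: A_seq=5207 A_ack=7000 B_seq=7000 B_ack=5149
After event 2: A_seq=5326 A_ack=7000 B_seq=7000 B_ack=5149
After event 3: A_seq=5326 A_ack=7023 B_seq=7023 B_ack=5149
After event 4: A_seq=5326 A_ack=7111 B_seq=7111 B_ack=5149

5326 7111 7111 5149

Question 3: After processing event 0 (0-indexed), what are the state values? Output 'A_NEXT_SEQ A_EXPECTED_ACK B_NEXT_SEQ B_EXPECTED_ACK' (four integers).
After event 0: A_seq=5149 A_ack=7000 B_seq=7000 B_ack=5149

5149 7000 7000 5149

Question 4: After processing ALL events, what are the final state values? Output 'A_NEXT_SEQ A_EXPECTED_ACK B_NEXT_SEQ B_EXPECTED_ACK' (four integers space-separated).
Answer: 5326 7111 7111 5149

Derivation:
After event 0: A_seq=5149 A_ack=7000 B_seq=7000 B_ack=5149
After event 1: A_seq=5207 A_ack=7000 B_seq=7000 B_ack=5149
After event 2: A_seq=5326 A_ack=7000 B_seq=7000 B_ack=5149
After event 3: A_seq=5326 A_ack=7023 B_seq=7023 B_ack=5149
After event 4: A_seq=5326 A_ack=7111 B_seq=7111 B_ack=5149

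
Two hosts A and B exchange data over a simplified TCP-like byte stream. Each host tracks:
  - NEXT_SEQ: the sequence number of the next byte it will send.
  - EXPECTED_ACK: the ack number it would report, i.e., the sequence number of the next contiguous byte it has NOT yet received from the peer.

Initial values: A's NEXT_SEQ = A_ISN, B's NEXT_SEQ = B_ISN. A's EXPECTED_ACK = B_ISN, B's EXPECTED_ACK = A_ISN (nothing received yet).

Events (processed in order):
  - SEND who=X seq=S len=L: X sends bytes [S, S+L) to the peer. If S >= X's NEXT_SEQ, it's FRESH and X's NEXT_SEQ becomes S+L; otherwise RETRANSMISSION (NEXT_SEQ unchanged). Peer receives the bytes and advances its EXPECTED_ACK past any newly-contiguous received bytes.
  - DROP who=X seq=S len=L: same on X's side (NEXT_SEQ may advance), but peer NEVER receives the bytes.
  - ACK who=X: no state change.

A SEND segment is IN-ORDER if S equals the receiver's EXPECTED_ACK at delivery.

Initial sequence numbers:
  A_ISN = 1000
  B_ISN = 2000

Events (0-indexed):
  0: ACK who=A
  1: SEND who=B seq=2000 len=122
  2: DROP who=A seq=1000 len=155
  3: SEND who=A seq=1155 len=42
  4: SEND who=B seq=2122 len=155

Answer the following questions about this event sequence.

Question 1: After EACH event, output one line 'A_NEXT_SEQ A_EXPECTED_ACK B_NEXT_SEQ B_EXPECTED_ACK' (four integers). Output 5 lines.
1000 2000 2000 1000
1000 2122 2122 1000
1155 2122 2122 1000
1197 2122 2122 1000
1197 2277 2277 1000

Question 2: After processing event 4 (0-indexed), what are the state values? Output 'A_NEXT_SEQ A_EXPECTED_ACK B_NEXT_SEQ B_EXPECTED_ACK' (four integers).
After event 0: A_seq=1000 A_ack=2000 B_seq=2000 B_ack=1000
After event 1: A_seq=1000 A_ack=2122 B_seq=2122 B_ack=1000
After event 2: A_seq=1155 A_ack=2122 B_seq=2122 B_ack=1000
After event 3: A_seq=1197 A_ack=2122 B_seq=2122 B_ack=1000
After event 4: A_seq=1197 A_ack=2277 B_seq=2277 B_ack=1000

1197 2277 2277 1000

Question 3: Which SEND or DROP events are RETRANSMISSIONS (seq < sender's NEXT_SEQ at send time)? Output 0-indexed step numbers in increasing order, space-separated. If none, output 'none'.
Step 1: SEND seq=2000 -> fresh
Step 2: DROP seq=1000 -> fresh
Step 3: SEND seq=1155 -> fresh
Step 4: SEND seq=2122 -> fresh

Answer: none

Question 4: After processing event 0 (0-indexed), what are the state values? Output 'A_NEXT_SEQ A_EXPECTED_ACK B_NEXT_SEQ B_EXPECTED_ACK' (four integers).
After event 0: A_seq=1000 A_ack=2000 B_seq=2000 B_ack=1000

1000 2000 2000 1000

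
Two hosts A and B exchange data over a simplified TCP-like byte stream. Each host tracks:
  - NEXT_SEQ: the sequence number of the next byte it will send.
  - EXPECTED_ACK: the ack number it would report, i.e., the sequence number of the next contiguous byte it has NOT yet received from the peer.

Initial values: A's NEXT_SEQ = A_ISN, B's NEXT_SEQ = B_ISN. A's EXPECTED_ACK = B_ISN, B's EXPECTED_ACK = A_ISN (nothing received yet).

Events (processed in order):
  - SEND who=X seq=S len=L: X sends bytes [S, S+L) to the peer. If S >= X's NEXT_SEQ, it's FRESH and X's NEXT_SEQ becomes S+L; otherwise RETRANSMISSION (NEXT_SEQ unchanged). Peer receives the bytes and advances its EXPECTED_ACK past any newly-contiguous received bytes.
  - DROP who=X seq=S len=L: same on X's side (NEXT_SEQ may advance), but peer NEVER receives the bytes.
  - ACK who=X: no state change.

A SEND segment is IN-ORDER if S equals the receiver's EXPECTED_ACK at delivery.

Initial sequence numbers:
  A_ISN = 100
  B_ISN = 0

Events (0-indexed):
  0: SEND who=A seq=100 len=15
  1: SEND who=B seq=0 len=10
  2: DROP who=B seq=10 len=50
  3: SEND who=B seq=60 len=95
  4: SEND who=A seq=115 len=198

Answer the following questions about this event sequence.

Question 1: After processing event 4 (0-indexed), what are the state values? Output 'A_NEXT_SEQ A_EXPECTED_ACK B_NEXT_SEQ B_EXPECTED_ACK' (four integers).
After event 0: A_seq=115 A_ack=0 B_seq=0 B_ack=115
After event 1: A_seq=115 A_ack=10 B_seq=10 B_ack=115
After event 2: A_seq=115 A_ack=10 B_seq=60 B_ack=115
After event 3: A_seq=115 A_ack=10 B_seq=155 B_ack=115
After event 4: A_seq=313 A_ack=10 B_seq=155 B_ack=313

313 10 155 313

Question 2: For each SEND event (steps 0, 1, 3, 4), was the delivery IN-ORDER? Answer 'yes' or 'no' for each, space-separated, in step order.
Answer: yes yes no yes

Derivation:
Step 0: SEND seq=100 -> in-order
Step 1: SEND seq=0 -> in-order
Step 3: SEND seq=60 -> out-of-order
Step 4: SEND seq=115 -> in-order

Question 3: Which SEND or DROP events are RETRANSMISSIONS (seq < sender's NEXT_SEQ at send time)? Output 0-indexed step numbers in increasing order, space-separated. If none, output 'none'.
Answer: none

Derivation:
Step 0: SEND seq=100 -> fresh
Step 1: SEND seq=0 -> fresh
Step 2: DROP seq=10 -> fresh
Step 3: SEND seq=60 -> fresh
Step 4: SEND seq=115 -> fresh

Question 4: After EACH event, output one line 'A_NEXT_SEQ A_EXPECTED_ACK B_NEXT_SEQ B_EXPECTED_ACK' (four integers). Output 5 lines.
115 0 0 115
115 10 10 115
115 10 60 115
115 10 155 115
313 10 155 313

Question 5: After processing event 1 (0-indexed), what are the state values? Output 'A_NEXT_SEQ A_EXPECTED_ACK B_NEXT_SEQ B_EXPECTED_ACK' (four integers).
After event 0: A_seq=115 A_ack=0 B_seq=0 B_ack=115
After event 1: A_seq=115 A_ack=10 B_seq=10 B_ack=115

115 10 10 115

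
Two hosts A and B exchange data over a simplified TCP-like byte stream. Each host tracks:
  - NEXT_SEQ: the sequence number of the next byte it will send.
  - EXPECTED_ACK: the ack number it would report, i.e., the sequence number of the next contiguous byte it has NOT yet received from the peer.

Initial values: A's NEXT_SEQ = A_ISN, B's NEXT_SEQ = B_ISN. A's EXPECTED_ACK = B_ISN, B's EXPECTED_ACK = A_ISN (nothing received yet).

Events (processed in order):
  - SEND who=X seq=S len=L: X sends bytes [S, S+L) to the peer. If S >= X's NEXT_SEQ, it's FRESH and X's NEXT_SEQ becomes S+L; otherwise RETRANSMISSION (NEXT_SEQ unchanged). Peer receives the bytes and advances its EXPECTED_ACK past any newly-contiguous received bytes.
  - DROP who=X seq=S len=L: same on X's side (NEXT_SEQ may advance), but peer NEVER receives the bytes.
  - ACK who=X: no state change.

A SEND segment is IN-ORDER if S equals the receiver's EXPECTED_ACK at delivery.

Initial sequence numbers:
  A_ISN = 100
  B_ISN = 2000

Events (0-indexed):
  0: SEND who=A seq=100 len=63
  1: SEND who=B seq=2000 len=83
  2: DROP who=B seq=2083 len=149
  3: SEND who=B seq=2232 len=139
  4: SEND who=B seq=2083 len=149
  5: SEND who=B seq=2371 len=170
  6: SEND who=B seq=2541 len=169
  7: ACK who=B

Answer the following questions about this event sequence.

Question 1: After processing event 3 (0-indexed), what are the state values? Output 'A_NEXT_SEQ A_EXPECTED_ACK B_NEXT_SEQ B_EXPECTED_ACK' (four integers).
After event 0: A_seq=163 A_ack=2000 B_seq=2000 B_ack=163
After event 1: A_seq=163 A_ack=2083 B_seq=2083 B_ack=163
After event 2: A_seq=163 A_ack=2083 B_seq=2232 B_ack=163
After event 3: A_seq=163 A_ack=2083 B_seq=2371 B_ack=163

163 2083 2371 163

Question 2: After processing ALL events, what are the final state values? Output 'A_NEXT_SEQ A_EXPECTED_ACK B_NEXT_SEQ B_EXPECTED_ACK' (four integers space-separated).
Answer: 163 2710 2710 163

Derivation:
After event 0: A_seq=163 A_ack=2000 B_seq=2000 B_ack=163
After event 1: A_seq=163 A_ack=2083 B_seq=2083 B_ack=163
After event 2: A_seq=163 A_ack=2083 B_seq=2232 B_ack=163
After event 3: A_seq=163 A_ack=2083 B_seq=2371 B_ack=163
After event 4: A_seq=163 A_ack=2371 B_seq=2371 B_ack=163
After event 5: A_seq=163 A_ack=2541 B_seq=2541 B_ack=163
After event 6: A_seq=163 A_ack=2710 B_seq=2710 B_ack=163
After event 7: A_seq=163 A_ack=2710 B_seq=2710 B_ack=163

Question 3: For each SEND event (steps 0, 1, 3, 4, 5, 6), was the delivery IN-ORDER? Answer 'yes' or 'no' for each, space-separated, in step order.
Step 0: SEND seq=100 -> in-order
Step 1: SEND seq=2000 -> in-order
Step 3: SEND seq=2232 -> out-of-order
Step 4: SEND seq=2083 -> in-order
Step 5: SEND seq=2371 -> in-order
Step 6: SEND seq=2541 -> in-order

Answer: yes yes no yes yes yes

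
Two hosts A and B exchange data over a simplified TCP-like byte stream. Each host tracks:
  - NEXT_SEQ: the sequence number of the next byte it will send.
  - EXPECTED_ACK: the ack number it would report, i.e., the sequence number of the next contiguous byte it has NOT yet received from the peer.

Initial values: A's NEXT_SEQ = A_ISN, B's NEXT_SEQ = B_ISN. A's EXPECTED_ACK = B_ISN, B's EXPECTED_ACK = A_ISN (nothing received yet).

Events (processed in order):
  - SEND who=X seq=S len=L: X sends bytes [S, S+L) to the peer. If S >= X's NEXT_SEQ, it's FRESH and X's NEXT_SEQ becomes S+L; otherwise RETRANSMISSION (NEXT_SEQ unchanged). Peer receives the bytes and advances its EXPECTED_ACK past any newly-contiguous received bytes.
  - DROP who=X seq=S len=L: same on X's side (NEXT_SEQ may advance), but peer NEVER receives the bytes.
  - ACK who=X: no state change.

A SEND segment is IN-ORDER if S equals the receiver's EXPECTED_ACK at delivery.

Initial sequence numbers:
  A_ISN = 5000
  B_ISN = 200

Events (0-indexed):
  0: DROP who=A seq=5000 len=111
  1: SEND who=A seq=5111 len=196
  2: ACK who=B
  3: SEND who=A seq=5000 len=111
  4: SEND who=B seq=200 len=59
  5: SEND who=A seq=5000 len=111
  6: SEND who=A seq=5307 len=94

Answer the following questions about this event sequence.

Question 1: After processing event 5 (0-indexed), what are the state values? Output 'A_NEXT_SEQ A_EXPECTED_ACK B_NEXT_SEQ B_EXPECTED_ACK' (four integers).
After event 0: A_seq=5111 A_ack=200 B_seq=200 B_ack=5000
After event 1: A_seq=5307 A_ack=200 B_seq=200 B_ack=5000
After event 2: A_seq=5307 A_ack=200 B_seq=200 B_ack=5000
After event 3: A_seq=5307 A_ack=200 B_seq=200 B_ack=5307
After event 4: A_seq=5307 A_ack=259 B_seq=259 B_ack=5307
After event 5: A_seq=5307 A_ack=259 B_seq=259 B_ack=5307

5307 259 259 5307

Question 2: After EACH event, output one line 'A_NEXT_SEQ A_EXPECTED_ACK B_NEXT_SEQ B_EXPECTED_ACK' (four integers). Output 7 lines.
5111 200 200 5000
5307 200 200 5000
5307 200 200 5000
5307 200 200 5307
5307 259 259 5307
5307 259 259 5307
5401 259 259 5401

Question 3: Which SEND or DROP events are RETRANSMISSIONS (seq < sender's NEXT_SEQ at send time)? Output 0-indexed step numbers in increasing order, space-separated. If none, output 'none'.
Answer: 3 5

Derivation:
Step 0: DROP seq=5000 -> fresh
Step 1: SEND seq=5111 -> fresh
Step 3: SEND seq=5000 -> retransmit
Step 4: SEND seq=200 -> fresh
Step 5: SEND seq=5000 -> retransmit
Step 6: SEND seq=5307 -> fresh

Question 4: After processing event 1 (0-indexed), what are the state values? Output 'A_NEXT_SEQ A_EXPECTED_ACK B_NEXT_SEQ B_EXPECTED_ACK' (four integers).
After event 0: A_seq=5111 A_ack=200 B_seq=200 B_ack=5000
After event 1: A_seq=5307 A_ack=200 B_seq=200 B_ack=5000

5307 200 200 5000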